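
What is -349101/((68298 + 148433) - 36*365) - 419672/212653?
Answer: -159678817105/43294236923 ≈ -3.6882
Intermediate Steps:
-349101/((68298 + 148433) - 36*365) - 419672/212653 = -349101/(216731 - 13140) - 419672*1/212653 = -349101/203591 - 419672/212653 = -159678817105/43294236923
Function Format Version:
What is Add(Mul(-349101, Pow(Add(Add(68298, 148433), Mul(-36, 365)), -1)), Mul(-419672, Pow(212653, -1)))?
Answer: Rational(-159678817105, 43294236923) ≈ -3.6882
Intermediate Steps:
Add(Mul(-349101, Pow(Add(Add(68298, 148433), Mul(-36, 365)), -1)), Mul(-419672, Pow(212653, -1))) = Add(Mul(-349101, Pow(Add(216731, -13140), -1)), Mul(-419672, Rational(1, 212653))) = Add(Mul(-349101, Pow(203591, -1)), Rational(-419672, 212653)) = Add(Mul(-349101, Rational(1, 203591)), Rational(-419672, 212653)) = Add(Rational(-349101, 203591), Rational(-419672, 212653)) = Rational(-159678817105, 43294236923)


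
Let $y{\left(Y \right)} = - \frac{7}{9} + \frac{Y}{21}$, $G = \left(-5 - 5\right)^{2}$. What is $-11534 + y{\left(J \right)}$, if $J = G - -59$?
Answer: $- \frac{726214}{63} \approx -11527.0$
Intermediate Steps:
$G = 100$ ($G = \left(-10\right)^{2} = 100$)
$J = 159$ ($J = 100 - -59 = 100 + 59 = 159$)
$y{\left(Y \right)} = - \frac{7}{9} + \frac{Y}{21}$ ($y{\left(Y \right)} = \left(-7\right) \frac{1}{9} + Y \frac{1}{21} = - \frac{7}{9} + \frac{Y}{21}$)
$-11534 + y{\left(J \right)} = -11534 + \left(- \frac{7}{9} + \frac{1}{21} \cdot 159\right) = -11534 + \left(- \frac{7}{9} + \frac{53}{7}\right) = -11534 + \frac{428}{63} = - \frac{726214}{63}$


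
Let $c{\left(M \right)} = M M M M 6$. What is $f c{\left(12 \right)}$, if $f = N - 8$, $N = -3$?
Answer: $-1368576$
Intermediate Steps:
$f = -11$ ($f = -3 - 8 = -11$)
$c{\left(M \right)} = 6 M^{4}$ ($c{\left(M \right)} = M M^{2} M 6 = M M^{3} \cdot 6 = M^{4} \cdot 6 = 6 M^{4}$)
$f c{\left(12 \right)} = - 11 \cdot 6 \cdot 12^{4} = - 11 \cdot 6 \cdot 20736 = \left(-11\right) 124416 = -1368576$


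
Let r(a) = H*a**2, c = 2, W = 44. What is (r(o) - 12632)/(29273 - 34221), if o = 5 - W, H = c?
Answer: 4795/2474 ≈ 1.9382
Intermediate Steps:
H = 2
o = -39 (o = 5 - 1*44 = 5 - 44 = -39)
r(a) = 2*a**2
(r(o) - 12632)/(29273 - 34221) = (2*(-39)**2 - 12632)/(29273 - 34221) = (2*1521 - 12632)/(-4948) = (3042 - 12632)*(-1/4948) = -9590*(-1/4948) = 4795/2474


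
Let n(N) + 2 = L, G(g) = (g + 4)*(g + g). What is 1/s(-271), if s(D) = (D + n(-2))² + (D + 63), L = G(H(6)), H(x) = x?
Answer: 1/23201 ≈ 4.3102e-5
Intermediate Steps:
G(g) = 2*g*(4 + g) (G(g) = (4 + g)*(2*g) = 2*g*(4 + g))
L = 120 (L = 2*6*(4 + 6) = 2*6*10 = 120)
n(N) = 118 (n(N) = -2 + 120 = 118)
s(D) = 63 + D + (118 + D)² (s(D) = (D + 118)² + (D + 63) = (118 + D)² + (63 + D) = 63 + D + (118 + D)²)
1/s(-271) = 1/(63 - 271 + (118 - 271)²) = 1/(63 - 271 + (-153)²) = 1/(63 - 271 + 23409) = 1/23201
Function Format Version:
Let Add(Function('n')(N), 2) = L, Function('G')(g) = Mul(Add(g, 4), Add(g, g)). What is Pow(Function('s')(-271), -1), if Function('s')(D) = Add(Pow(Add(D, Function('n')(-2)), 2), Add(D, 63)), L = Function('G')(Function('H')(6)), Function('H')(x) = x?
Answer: Rational(1, 23201) ≈ 4.3102e-5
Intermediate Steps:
Function('G')(g) = Mul(2, g, Add(4, g)) (Function('G')(g) = Mul(Add(4, g), Mul(2, g)) = Mul(2, g, Add(4, g)))
L = 120 (L = Mul(2, 6, Add(4, 6)) = Mul(2, 6, 10) = 120)
Function('n')(N) = 118 (Function('n')(N) = Add(-2, 120) = 118)
Function('s')(D) = Add(63, D, Pow(Add(118, D), 2)) (Function('s')(D) = Add(Pow(Add(D, 118), 2), Add(D, 63)) = Add(Pow(Add(118, D), 2), Add(63, D)) = Add(63, D, Pow(Add(118, D), 2)))
Pow(Function('s')(-271), -1) = Pow(Add(63, -271, Pow(Add(118, -271), 2)), -1) = Pow(Add(63, -271, Pow(-153, 2)), -1) = Pow(Add(63, -271, 23409), -1) = Pow(23201, -1) = Rational(1, 23201)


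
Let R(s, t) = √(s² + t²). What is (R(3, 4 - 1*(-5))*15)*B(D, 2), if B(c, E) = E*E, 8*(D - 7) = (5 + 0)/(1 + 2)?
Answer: 180*√10 ≈ 569.21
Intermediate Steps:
D = 173/24 (D = 7 + ((5 + 0)/(1 + 2))/8 = 7 + (5/3)/8 = 7 + (5*(⅓))/8 = 7 + (⅛)*(5/3) = 7 + 5/24 = 173/24 ≈ 7.2083)
B(c, E) = E²
(R(3, 4 - 1*(-5))*15)*B(D, 2) = (√(3² + (4 - 1*(-5))²)*15)*2² = (√(9 + (4 + 5)²)*15)*4 = (√(9 + 9²)*15)*4 = (√(9 + 81)*15)*4 = (√90*15)*4 = ((3*√10)*15)*4 = (45*√10)*4 = 180*√10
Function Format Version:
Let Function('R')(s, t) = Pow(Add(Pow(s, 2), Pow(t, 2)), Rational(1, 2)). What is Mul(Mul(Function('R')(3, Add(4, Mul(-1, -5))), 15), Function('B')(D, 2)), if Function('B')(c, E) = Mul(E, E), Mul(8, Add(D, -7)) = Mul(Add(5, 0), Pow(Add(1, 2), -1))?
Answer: Mul(180, Pow(10, Rational(1, 2))) ≈ 569.21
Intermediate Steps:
D = Rational(173, 24) (D = Add(7, Mul(Rational(1, 8), Mul(Add(5, 0), Pow(Add(1, 2), -1)))) = Add(7, Mul(Rational(1, 8), Mul(5, Pow(3, -1)))) = Add(7, Mul(Rational(1, 8), Mul(5, Rational(1, 3)))) = Add(7, Mul(Rational(1, 8), Rational(5, 3))) = Add(7, Rational(5, 24)) = Rational(173, 24) ≈ 7.2083)
Function('B')(c, E) = Pow(E, 2)
Mul(Mul(Function('R')(3, Add(4, Mul(-1, -5))), 15), Function('B')(D, 2)) = Mul(Mul(Pow(Add(Pow(3, 2), Pow(Add(4, Mul(-1, -5)), 2)), Rational(1, 2)), 15), Pow(2, 2)) = Mul(Mul(Pow(Add(9, Pow(Add(4, 5), 2)), Rational(1, 2)), 15), 4) = Mul(Mul(Pow(Add(9, Pow(9, 2)), Rational(1, 2)), 15), 4) = Mul(Mul(Pow(Add(9, 81), Rational(1, 2)), 15), 4) = Mul(Mul(Pow(90, Rational(1, 2)), 15), 4) = Mul(Mul(Mul(3, Pow(10, Rational(1, 2))), 15), 4) = Mul(Mul(45, Pow(10, Rational(1, 2))), 4) = Mul(180, Pow(10, Rational(1, 2)))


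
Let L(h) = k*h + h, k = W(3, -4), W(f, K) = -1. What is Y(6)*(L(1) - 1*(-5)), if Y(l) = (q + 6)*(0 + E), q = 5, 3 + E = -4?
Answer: -385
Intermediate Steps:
E = -7 (E = -3 - 4 = -7)
k = -1
Y(l) = -77 (Y(l) = (5 + 6)*(0 - 7) = 11*(-7) = -77)
L(h) = 0 (L(h) = -h + h = 0)
Y(6)*(L(1) - 1*(-5)) = -77*(0 - 1*(-5)) = -77*(0 + 5) = -77*5 = -385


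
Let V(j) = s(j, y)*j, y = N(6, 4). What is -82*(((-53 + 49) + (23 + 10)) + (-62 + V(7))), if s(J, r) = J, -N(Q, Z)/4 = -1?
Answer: -1312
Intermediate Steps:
N(Q, Z) = 4 (N(Q, Z) = -4*(-1) = 4)
y = 4
V(j) = j**2 (V(j) = j*j = j**2)
-82*(((-53 + 49) + (23 + 10)) + (-62 + V(7))) = -82*(((-53 + 49) + (23 + 10)) + (-62 + 7**2)) = -82*((-4 + 33) + (-62 + 49)) = -82*(29 - 13) = -82*16 = -1312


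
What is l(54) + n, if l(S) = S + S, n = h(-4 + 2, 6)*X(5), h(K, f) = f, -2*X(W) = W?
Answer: 93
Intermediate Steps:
X(W) = -W/2
n = -15 (n = 6*(-½*5) = 6*(-5/2) = -15)
l(S) = 2*S
l(54) + n = 2*54 - 15 = 108 - 15 = 93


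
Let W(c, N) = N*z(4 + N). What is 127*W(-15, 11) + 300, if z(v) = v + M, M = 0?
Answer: 21255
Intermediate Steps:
z(v) = v (z(v) = v + 0 = v)
W(c, N) = N*(4 + N)
127*W(-15, 11) + 300 = 127*(11*(4 + 11)) + 300 = 127*(11*15) + 300 = 127*165 + 300 = 20955 + 300 = 21255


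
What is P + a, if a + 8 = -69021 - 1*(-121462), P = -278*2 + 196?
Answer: 52073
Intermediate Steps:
P = -360 (P = -556 + 196 = -360)
a = 52433 (a = -8 + (-69021 - 1*(-121462)) = -8 + (-69021 + 121462) = -8 + 52441 = 52433)
P + a = -360 + 52433 = 52073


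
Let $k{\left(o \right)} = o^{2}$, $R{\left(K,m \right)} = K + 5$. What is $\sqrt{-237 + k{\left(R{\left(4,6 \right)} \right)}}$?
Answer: $2 i \sqrt{39} \approx 12.49 i$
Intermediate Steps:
$R{\left(K,m \right)} = 5 + K$
$\sqrt{-237 + k{\left(R{\left(4,6 \right)} \right)}} = \sqrt{-237 + \left(5 + 4\right)^{2}} = \sqrt{-237 + 9^{2}} = \sqrt{-237 + 81} = \sqrt{-156} = 2 i \sqrt{39}$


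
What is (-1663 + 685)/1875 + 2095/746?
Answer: 1066179/466250 ≈ 2.2867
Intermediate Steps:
(-1663 + 685)/1875 + 2095/746 = -978*1/1875 + 2095*(1/746) = -326/625 + 2095/746 = 1066179/466250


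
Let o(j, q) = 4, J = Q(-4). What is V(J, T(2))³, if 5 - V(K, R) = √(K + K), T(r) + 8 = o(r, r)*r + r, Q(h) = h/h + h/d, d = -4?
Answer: 27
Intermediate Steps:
Q(h) = 1 - h/4 (Q(h) = h/h + h/(-4) = 1 + h*(-¼) = 1 - h/4)
J = 2 (J = 1 - ¼*(-4) = 1 + 1 = 2)
T(r) = -8 + 5*r (T(r) = -8 + (4*r + r) = -8 + 5*r)
V(K, R) = 5 - √2*√K (V(K, R) = 5 - √(K + K) = 5 - √(2*K) = 5 - √2*√K)
V(J, T(2))³ = (5 - √2*√2)³ = (5 - 2)³ = 3³ = 27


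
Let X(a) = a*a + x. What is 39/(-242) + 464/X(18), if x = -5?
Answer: 313/242 ≈ 1.2934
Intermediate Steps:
X(a) = -5 + a² (X(a) = a*a - 5 = a² - 5 = -5 + a²)
39/(-242) + 464/X(18) = 39/(-242) + 464/(-5 + 18²) = 39*(-1/242) + 464/(-5 + 324) = -39/242 + 464/319 = -39/242 + 464*(1/319) = -39/242 + 16/11 = 313/242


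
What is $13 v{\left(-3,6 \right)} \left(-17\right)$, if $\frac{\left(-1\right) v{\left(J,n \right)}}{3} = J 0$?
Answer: $0$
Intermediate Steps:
$v{\left(J,n \right)} = 0$ ($v{\left(J,n \right)} = - 3 J 0 = \left(-3\right) 0 = 0$)
$13 v{\left(-3,6 \right)} \left(-17\right) = 13 \cdot 0 \left(-17\right) = 0 \left(-17\right) = 0$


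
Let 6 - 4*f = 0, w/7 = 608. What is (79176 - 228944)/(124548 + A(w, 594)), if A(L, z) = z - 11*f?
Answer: -299536/250251 ≈ -1.1969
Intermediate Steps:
w = 4256 (w = 7*608 = 4256)
f = 3/2 (f = 3/2 - ¼*0 = 3/2 + 0 = 3/2 ≈ 1.5000)
A(L, z) = -33/2 + z (A(L, z) = z - 11*3/2 = z - 33/2 = -33/2 + z)
(79176 - 228944)/(124548 + A(w, 594)) = (79176 - 228944)/(124548 + (-33/2 + 594)) = -149768/(124548 + 1155/2) = -149768/250251/2 = -149768*2/250251 = -299536/250251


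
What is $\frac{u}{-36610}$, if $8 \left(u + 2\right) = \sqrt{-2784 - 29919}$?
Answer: $\frac{1}{18305} - \frac{i \sqrt{32703}}{292880} \approx 5.463 \cdot 10^{-5} - 0.00061745 i$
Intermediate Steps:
$u = -2 + \frac{i \sqrt{32703}}{8}$ ($u = -2 + \frac{\sqrt{-2784 - 29919}}{8} = -2 + \frac{\sqrt{-32703}}{8} = -2 + \frac{i \sqrt{32703}}{8} \approx -2.0 + 22.605 i$)
$\frac{u}{-36610} = \frac{-2 + \frac{i \sqrt{32703}}{8}}{-36610} = \left(-2 + \frac{i \sqrt{32703}}{8}\right) \left(- \frac{1}{36610}\right) = \frac{1}{18305} - \frac{i \sqrt{32703}}{292880}$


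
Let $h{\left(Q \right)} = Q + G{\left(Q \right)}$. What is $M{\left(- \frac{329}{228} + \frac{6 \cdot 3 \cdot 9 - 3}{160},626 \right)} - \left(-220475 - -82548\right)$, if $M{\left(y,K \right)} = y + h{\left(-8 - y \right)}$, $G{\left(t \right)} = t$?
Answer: $\frac{1257752417}{9120} \approx 1.3791 \cdot 10^{5}$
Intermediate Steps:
$h{\left(Q \right)} = 2 Q$ ($h{\left(Q \right)} = Q + Q = 2 Q$)
$M{\left(y,K \right)} = -16 - y$ ($M{\left(y,K \right)} = y + 2 \left(-8 - y\right) = y - \left(16 + 2 y\right) = -16 - y$)
$M{\left(- \frac{329}{228} + \frac{6 \cdot 3 \cdot 9 - 3}{160},626 \right)} - \left(-220475 - -82548\right) = \left(-16 - \left(- \frac{329}{228} + \frac{6 \cdot 3 \cdot 9 - 3}{160}\right)\right) - \left(-220475 - -82548\right) = \left(-16 - \left(\left(-329\right) \frac{1}{228} + \left(18 \cdot 9 - 3\right) \frac{1}{160}\right)\right) - \left(-220475 + 82548\right) = \left(-16 - \left(- \frac{329}{228} + \left(162 - 3\right) \frac{1}{160}\right)\right) - -137927 = \left(-16 - \left(- \frac{329}{228} + 159 \cdot \frac{1}{160}\right)\right) + 137927 = \left(-16 - \left(- \frac{329}{228} + \frac{159}{160}\right)\right) + 137927 = \left(-16 - - \frac{4097}{9120}\right) + 137927 = \left(-16 + \frac{4097}{9120}\right) + 137927 = - \frac{141823}{9120} + 137927 = \frac{1257752417}{9120}$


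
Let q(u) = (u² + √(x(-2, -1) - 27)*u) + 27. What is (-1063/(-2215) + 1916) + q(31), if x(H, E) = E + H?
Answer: 6433423/2215 + 31*I*√30 ≈ 2904.5 + 169.79*I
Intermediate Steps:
q(u) = 27 + u² + I*u*√30 (q(u) = (u² + √((-1 - 2) - 27)*u) + 27 = (u² + √(-3 - 27)*u) + 27 = (u² + √(-30)*u) + 27 = (u² + (I*√30)*u) + 27 = (u² + I*u*√30) + 27 = 27 + u² + I*u*√30)
(-1063/(-2215) + 1916) + q(31) = (-1063/(-2215) + 1916) + (27 + 31² + I*31*√30) = (-1063*(-1/2215) + 1916) + (27 + 961 + 31*I*√30) = (1063/2215 + 1916) + (988 + 31*I*√30) = 4245003/2215 + (988 + 31*I*√30) = 6433423/2215 + 31*I*√30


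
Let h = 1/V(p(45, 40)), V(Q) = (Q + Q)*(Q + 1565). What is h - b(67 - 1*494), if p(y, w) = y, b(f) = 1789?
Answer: -259226099/144900 ≈ -1789.0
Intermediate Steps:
V(Q) = 2*Q*(1565 + Q) (V(Q) = (2*Q)*(1565 + Q) = 2*Q*(1565 + Q))
h = 1/144900 (h = 1/(2*45*(1565 + 45)) = 1/(2*45*1610) = 1/144900 ≈ 6.9013e-6)
h - b(67 - 1*494) = 1/144900 - 1*1789 = 1/144900 - 1789 = -259226099/144900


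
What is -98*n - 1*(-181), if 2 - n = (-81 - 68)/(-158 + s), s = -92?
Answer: 5426/125 ≈ 43.408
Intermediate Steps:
n = 351/250 (n = 2 - (-81 - 68)/(-158 - 92) = 2 - (-149)/(-250) = 2 - (-149)*(-1)/250 = 2 - 1*149/250 = 2 - 149/250 = 351/250 ≈ 1.4040)
-98*n - 1*(-181) = -98*351/250 - 1*(-181) = -17199/125 + 181 = 5426/125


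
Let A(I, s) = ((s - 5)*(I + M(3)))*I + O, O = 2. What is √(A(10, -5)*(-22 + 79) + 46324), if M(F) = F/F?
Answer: I*√16262 ≈ 127.52*I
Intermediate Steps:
M(F) = 1
A(I, s) = 2 + I*(1 + I)*(-5 + s) (A(I, s) = ((s - 5)*(I + 1))*I + 2 = ((-5 + s)*(1 + I))*I + 2 = ((1 + I)*(-5 + s))*I + 2 = I*(1 + I)*(-5 + s) + 2 = 2 + I*(1 + I)*(-5 + s))
√(A(10, -5)*(-22 + 79) + 46324) = √((2 - 5*10 - 5*10² + 10*(-5) - 5*10²)*(-22 + 79) + 46324) = √((2 - 50 - 5*100 - 50 - 5*100)*57 + 46324) = √((2 - 50 - 500 - 50 - 500)*57 + 46324) = √(-1098*57 + 46324) = √(-62586 + 46324) = √(-16262) = I*√16262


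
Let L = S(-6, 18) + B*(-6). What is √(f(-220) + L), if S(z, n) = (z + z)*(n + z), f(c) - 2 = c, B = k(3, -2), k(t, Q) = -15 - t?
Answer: I*√254 ≈ 15.937*I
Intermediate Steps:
B = -18 (B = -15 - 1*3 = -15 - 3 = -18)
f(c) = 2 + c
S(z, n) = 2*z*(n + z) (S(z, n) = (2*z)*(n + z) = 2*z*(n + z))
L = -36 (L = 2*(-6)*(18 - 6) - 18*(-6) = 2*(-6)*12 + 108 = -144 + 108 = -36)
√(f(-220) + L) = √((2 - 220) - 36) = √(-218 - 36) = √(-254) = I*√254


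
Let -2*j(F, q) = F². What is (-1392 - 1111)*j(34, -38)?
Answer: 1446734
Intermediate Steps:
j(F, q) = -F²/2
(-1392 - 1111)*j(34, -38) = (-1392 - 1111)*(-½*34²) = -(-2503)*1156/2 = -2503*(-578) = 1446734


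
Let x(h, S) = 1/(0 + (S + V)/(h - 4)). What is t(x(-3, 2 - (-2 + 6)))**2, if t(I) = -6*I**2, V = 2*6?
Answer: 21609/2500 ≈ 8.6436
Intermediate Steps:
V = 12
x(h, S) = (-4 + h)/(12 + S) (x(h, S) = 1/(0 + (S + 12)/(h - 4)) = 1/(0 + (12 + S)/(-4 + h)) = 1/((12 + S)/(-4 + h)) = (-4 + h)/(12 + S))
t(x(-3, 2 - (-2 + 6)))**2 = (-6*(-4 - 3)**2/(12 + (2 - (-2 + 6)))**2)**2 = (-6*49/(12 + (2 - 1*4))**2)**2 = (-6*49/(12 + (2 - 4))**2)**2 = (-6*49/(12 - 2)**2)**2 = (-6*(-7/10)**2)**2 = (-6*49/100)**2 = (-147/50)**2 = 21609/2500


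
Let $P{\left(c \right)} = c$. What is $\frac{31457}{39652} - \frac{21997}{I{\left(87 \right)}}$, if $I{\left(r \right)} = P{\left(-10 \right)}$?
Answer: $\frac{436269807}{198260} \approx 2200.5$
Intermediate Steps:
$I{\left(r \right)} = -10$
$\frac{31457}{39652} - \frac{21997}{I{\left(87 \right)}} = \frac{31457}{39652} - \frac{21997}{-10} = 31457 \cdot \frac{1}{39652} - - \frac{21997}{10} = \frac{31457}{39652} + \frac{21997}{10} = \frac{436269807}{198260}$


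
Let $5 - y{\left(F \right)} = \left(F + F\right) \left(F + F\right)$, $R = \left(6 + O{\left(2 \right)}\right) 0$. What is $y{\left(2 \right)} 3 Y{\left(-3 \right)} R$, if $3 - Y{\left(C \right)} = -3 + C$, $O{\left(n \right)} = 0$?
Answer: $0$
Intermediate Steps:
$Y{\left(C \right)} = 6 - C$ ($Y{\left(C \right)} = 3 - \left(-3 + C\right) = 6 - C$)
$R = 0$ ($R = \left(6 + 0\right) 0 = 6 \cdot 0 = 0$)
$y{\left(F \right)} = 5 - 4 F^{2}$ ($y{\left(F \right)} = 5 - \left(F + F\right) \left(F + F\right) = 5 - 2 F 2 F = 5 - 4 F^{2}$)
$y{\left(2 \right)} 3 Y{\left(-3 \right)} R = \left(5 - 4 \cdot 2^{2}\right) 3 \left(6 - -3\right) 0 = \left(5 - 16\right) 3 \left(6 + 3\right) 0 = \left(5 - 16\right) 3 \cdot 9 \cdot 0 = - 11 \cdot 27 \cdot 0 = \left(-11\right) 0 = 0$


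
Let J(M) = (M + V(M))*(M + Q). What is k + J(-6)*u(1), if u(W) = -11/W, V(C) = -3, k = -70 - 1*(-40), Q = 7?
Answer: 69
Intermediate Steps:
k = -30 (k = -70 + 40 = -30)
J(M) = (-3 + M)*(7 + M) (J(M) = (M - 3)*(M + 7) = (-3 + M)*(7 + M))
k + J(-6)*u(1) = -30 + (-21 + (-6)**2 + 4*(-6))*(-11/1) = -30 + (-21 + 36 - 24)*(-11*1) = -30 - 9*(-11) = -30 + 99 = 69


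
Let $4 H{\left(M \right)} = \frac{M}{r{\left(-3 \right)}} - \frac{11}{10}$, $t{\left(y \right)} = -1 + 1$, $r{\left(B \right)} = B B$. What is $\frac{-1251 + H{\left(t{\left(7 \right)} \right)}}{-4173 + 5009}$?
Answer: $- \frac{50051}{33440} \approx -1.4967$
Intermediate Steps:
$r{\left(B \right)} = B^{2}$
$t{\left(y \right)} = 0$
$H{\left(M \right)} = - \frac{11}{40} + \frac{M}{36}$ ($H{\left(M \right)} = \frac{\frac{M}{\left(-3\right)^{2}} - \frac{11}{10}}{4} = \frac{\frac{M}{9} - \frac{11}{10}}{4} = \frac{- \frac{11}{10} + \frac{M}{9}}{4} = - \frac{11}{40} + \frac{M}{36}$)
$\frac{-1251 + H{\left(t{\left(7 \right)} \right)}}{-4173 + 5009} = \frac{-1251 + \left(- \frac{11}{40} + \frac{1}{36} \cdot 0\right)}{-4173 + 5009} = \frac{-1251 + \left(- \frac{11}{40} + 0\right)}{836} = \left(-1251 - \frac{11}{40}\right) \frac{1}{836} = \left(- \frac{50051}{40}\right) \frac{1}{836} = - \frac{50051}{33440}$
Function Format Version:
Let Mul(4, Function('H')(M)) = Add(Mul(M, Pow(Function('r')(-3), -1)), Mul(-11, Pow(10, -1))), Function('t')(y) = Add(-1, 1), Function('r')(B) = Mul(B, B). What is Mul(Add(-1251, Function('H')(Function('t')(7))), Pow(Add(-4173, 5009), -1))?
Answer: Rational(-50051, 33440) ≈ -1.4967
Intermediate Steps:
Function('r')(B) = Pow(B, 2)
Function('t')(y) = 0
Function('H')(M) = Add(Rational(-11, 40), Mul(Rational(1, 36), M)) (Function('H')(M) = Mul(Rational(1, 4), Add(Mul(M, Pow(Pow(-3, 2), -1)), Mul(-11, Pow(10, -1)))) = Mul(Rational(1, 4), Add(Mul(M, Pow(9, -1)), Mul(-11, Rational(1, 10)))) = Mul(Rational(1, 4), Add(Mul(M, Rational(1, 9)), Rational(-11, 10))) = Mul(Rational(1, 4), Add(Mul(Rational(1, 9), M), Rational(-11, 10))) = Mul(Rational(1, 4), Add(Rational(-11, 10), Mul(Rational(1, 9), M))) = Add(Rational(-11, 40), Mul(Rational(1, 36), M)))
Mul(Add(-1251, Function('H')(Function('t')(7))), Pow(Add(-4173, 5009), -1)) = Mul(Add(-1251, Add(Rational(-11, 40), Mul(Rational(1, 36), 0))), Pow(Add(-4173, 5009), -1)) = Mul(Add(-1251, Add(Rational(-11, 40), 0)), Pow(836, -1)) = Mul(Add(-1251, Rational(-11, 40)), Rational(1, 836)) = Mul(Rational(-50051, 40), Rational(1, 836)) = Rational(-50051, 33440)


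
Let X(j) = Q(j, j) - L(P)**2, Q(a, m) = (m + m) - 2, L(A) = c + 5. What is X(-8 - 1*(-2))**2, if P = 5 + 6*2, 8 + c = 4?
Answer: 225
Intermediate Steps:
c = -4 (c = -8 + 4 = -4)
P = 17 (P = 5 + 12 = 17)
L(A) = 1 (L(A) = -4 + 5 = 1)
Q(a, m) = -2 + 2*m (Q(a, m) = 2*m - 2 = -2 + 2*m)
X(j) = -3 + 2*j (X(j) = (-2 + 2*j) - 1*1**2 = (-2 + 2*j) - 1*1 = (-2 + 2*j) - 1 = -3 + 2*j)
X(-8 - 1*(-2))**2 = (-3 + 2*(-8 - 1*(-2)))**2 = (-3 + 2*(-8 + 2))**2 = (-3 + 2*(-6))**2 = (-3 - 12)**2 = (-15)**2 = 225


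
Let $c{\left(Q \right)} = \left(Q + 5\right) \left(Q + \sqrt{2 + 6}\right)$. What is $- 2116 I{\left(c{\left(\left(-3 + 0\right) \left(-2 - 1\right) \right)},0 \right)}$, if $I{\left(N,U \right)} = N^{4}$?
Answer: $-854583435328 - 520895144448 \sqrt{2} \approx -1.5912 \cdot 10^{12}$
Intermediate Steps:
$c{\left(Q \right)} = \left(5 + Q\right) \left(Q + 2 \sqrt{2}\right)$ ($c{\left(Q \right)} = \left(5 + Q\right) \left(Q + \sqrt{8}\right) = \left(5 + Q\right) \left(Q + 2 \sqrt{2}\right)$)
$- 2116 I{\left(c{\left(\left(-3 + 0\right) \left(-2 - 1\right) \right)},0 \right)} = - 2116 \left(\left(\left(-3 + 0\right) \left(-2 - 1\right)\right)^{2} + 5 \left(-3 + 0\right) \left(-2 - 1\right) + 10 \sqrt{2} + 2 \left(-3 + 0\right) \left(-2 - 1\right) \sqrt{2}\right)^{4} = - 2116 \left(\left(\left(-3\right) \left(-3\right)\right)^{2} + 5 \left(\left(-3\right) \left(-3\right)\right) + 10 \sqrt{2} + 2 \left(\left(-3\right) \left(-3\right)\right) \sqrt{2}\right)^{4} = - 2116 \left(9^{2} + 5 \cdot 9 + 10 \sqrt{2} + 2 \cdot 9 \sqrt{2}\right)^{4} = - 2116 \left(81 + 45 + 10 \sqrt{2} + 18 \sqrt{2}\right)^{4} = - 2116 \left(126 + 28 \sqrt{2}\right)^{4}$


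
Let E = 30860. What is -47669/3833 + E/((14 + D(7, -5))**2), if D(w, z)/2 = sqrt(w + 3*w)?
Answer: 322284398/241479 - 30860*sqrt(7)/63 ≈ 38.629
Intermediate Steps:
D(w, z) = 4*sqrt(w) (D(w, z) = 2*sqrt(w + 3*w) = 2*sqrt(4*w) = 2*(2*sqrt(w)) = 4*sqrt(w))
-47669/3833 + E/((14 + D(7, -5))**2) = -47669/3833 + 30860/((14 + 4*sqrt(7))**2) = -47669*1/3833 + 30860/(14 + 4*sqrt(7))**2 = -47669/3833 + 30860/(14 + 4*sqrt(7))**2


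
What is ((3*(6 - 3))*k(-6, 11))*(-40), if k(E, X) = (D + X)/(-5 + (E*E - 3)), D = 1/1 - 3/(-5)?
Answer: -162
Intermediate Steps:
D = 8/5 (D = 1*1 - 3*(-1/5) = 1 + 3/5 = 8/5 ≈ 1.6000)
k(E, X) = (8/5 + X)/(-8 + E**2) (k(E, X) = (8/5 + X)/(-5 + (E*E - 3)) = (8/5 + X)/(-5 + (E**2 - 3)) = (8/5 + X)/(-5 + (-3 + E**2)) = (8/5 + X)/(-8 + E**2))
((3*(6 - 3))*k(-6, 11))*(-40) = ((3*(6 - 3))*((8/5 + 11)/(-8 + (-6)**2)))*(-40) = ((3*3)*((63/5)/(-8 + 36)))*(-40) = (9*((63/5)/28))*(-40) = (9*((1/28)*(63/5)))*(-40) = (9*(9/20))*(-40) = (81/20)*(-40) = -162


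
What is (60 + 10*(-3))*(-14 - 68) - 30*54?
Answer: -4080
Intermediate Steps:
(60 + 10*(-3))*(-14 - 68) - 30*54 = (60 - 30)*(-82) - 1620 = 30*(-82) - 1620 = -2460 - 1620 = -4080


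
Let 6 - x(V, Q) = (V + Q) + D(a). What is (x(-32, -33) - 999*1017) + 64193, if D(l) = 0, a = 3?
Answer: -951719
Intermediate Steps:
x(V, Q) = 6 - Q - V (x(V, Q) = 6 - ((V + Q) + 0) = 6 - ((Q + V) + 0) = 6 - (Q + V) = 6 + (-Q - V) = 6 - Q - V)
(x(-32, -33) - 999*1017) + 64193 = ((6 - 1*(-33) - 1*(-32)) - 999*1017) + 64193 = ((6 + 33 + 32) - 1015983) + 64193 = (71 - 1015983) + 64193 = -1015912 + 64193 = -951719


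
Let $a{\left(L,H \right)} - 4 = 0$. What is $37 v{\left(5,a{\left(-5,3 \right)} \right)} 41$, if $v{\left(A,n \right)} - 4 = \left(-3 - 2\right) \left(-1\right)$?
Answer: $13653$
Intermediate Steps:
$a{\left(L,H \right)} = 4$ ($a{\left(L,H \right)} = 4 + 0 = 4$)
$v{\left(A,n \right)} = 9$ ($v{\left(A,n \right)} = 4 + \left(-3 - 2\right) \left(-1\right) = 4 - -5 = 4 + 5 = 9$)
$37 v{\left(5,a{\left(-5,3 \right)} \right)} 41 = 37 \cdot 9 \cdot 41 = 333 \cdot 41 = 13653$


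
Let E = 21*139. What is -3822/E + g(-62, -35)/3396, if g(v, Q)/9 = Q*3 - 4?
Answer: -251477/157348 ≈ -1.5982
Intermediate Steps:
g(v, Q) = -36 + 27*Q (g(v, Q) = 9*(Q*3 - 4) = 9*(3*Q - 4) = 9*(-4 + 3*Q) = -36 + 27*Q)
E = 2919
-3822/E + g(-62, -35)/3396 = -3822/2919 + (-36 + 27*(-35))/3396 = -3822*1/2919 + (-36 - 945)*(1/3396) = -182/139 - 981*1/3396 = -182/139 - 327/1132 = -251477/157348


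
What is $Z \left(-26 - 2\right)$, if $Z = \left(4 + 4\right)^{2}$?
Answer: $-1792$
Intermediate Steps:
$Z = 64$ ($Z = 8^{2} = 64$)
$Z \left(-26 - 2\right) = 64 \left(-26 - 2\right) = 64 \left(-28\right) = -1792$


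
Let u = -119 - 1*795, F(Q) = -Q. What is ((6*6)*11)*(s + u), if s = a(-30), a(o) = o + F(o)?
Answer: -361944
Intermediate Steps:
a(o) = 0 (a(o) = o - o = 0)
s = 0
u = -914 (u = -119 - 795 = -914)
((6*6)*11)*(s + u) = ((6*6)*11)*(0 - 914) = (36*11)*(-914) = 396*(-914) = -361944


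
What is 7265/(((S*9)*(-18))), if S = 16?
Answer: -7265/2592 ≈ -2.8029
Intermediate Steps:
7265/(((S*9)*(-18))) = 7265/(((16*9)*(-18))) = 7265/((144*(-18))) = 7265/(-2592) = 7265*(-1/2592) = -7265/2592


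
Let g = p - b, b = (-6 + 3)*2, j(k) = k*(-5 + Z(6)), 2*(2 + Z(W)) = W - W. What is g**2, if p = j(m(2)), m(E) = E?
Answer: 64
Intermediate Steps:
Z(W) = -2 (Z(W) = -2 + (W - W)/2 = -2 + (1/2)*0 = -2 + 0 = -2)
j(k) = -7*k (j(k) = k*(-5 - 2) = k*(-7) = -7*k)
p = -14 (p = -7*2 = -14)
b = -6 (b = -3*2 = -6)
g = -8 (g = -14 - 1*(-6) = -14 + 6 = -8)
g**2 = (-8)**2 = 64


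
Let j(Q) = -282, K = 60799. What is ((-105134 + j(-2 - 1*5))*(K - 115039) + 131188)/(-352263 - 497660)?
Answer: -5717895028/849923 ≈ -6727.5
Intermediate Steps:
((-105134 + j(-2 - 1*5))*(K - 115039) + 131188)/(-352263 - 497660) = ((-105134 - 282)*(60799 - 115039) + 131188)/(-352263 - 497660) = (-105416*(-54240) + 131188)/(-849923) = (5717763840 + 131188)*(-1/849923) = 5717895028*(-1/849923) = -5717895028/849923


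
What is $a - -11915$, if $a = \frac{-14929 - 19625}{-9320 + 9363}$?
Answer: $\frac{477791}{43} \approx 11111.0$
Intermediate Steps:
$a = - \frac{34554}{43} \approx -803.58$
$a - -11915 = - \frac{34554}{43} - -11915 = - \frac{34554}{43} + 11915 = \frac{477791}{43}$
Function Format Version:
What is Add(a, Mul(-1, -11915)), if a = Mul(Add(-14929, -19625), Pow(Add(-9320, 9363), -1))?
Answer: Rational(477791, 43) ≈ 11111.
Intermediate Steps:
a = Rational(-34554, 43) (a = Mul(-34554, Pow(43, -1)) = Mul(-34554, Rational(1, 43)) = Rational(-34554, 43) ≈ -803.58)
Add(a, Mul(-1, -11915)) = Add(Rational(-34554, 43), Mul(-1, -11915)) = Add(Rational(-34554, 43), 11915) = Rational(477791, 43)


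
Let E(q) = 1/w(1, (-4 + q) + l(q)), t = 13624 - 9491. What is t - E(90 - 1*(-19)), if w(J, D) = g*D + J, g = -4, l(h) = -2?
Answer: 1698664/411 ≈ 4133.0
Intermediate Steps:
t = 4133
w(J, D) = J - 4*D (w(J, D) = -4*D + J = J - 4*D)
E(q) = 1/(25 - 4*q) (E(q) = 1/(1 - 4*((-4 + q) - 2)) = 1/(1 - 4*(-6 + q)) = 1/(1 + (24 - 4*q)) = 1/(25 - 4*q))
t - E(90 - 1*(-19)) = 4133 - 1/(25 - 4*(90 - 1*(-19))) = 4133 - 1/(25 - 4*(90 + 19)) = 4133 - 1/(25 - 4*109) = 4133 - 1/(25 - 436) = 4133 - 1/(-411) = 4133 - 1*(-1/411) = 4133 + 1/411 = 1698664/411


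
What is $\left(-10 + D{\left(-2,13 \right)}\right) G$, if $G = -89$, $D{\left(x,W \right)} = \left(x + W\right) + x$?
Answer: $89$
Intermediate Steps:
$D{\left(x,W \right)} = W + 2 x$ ($D{\left(x,W \right)} = \left(W + x\right) + x = W + 2 x$)
$\left(-10 + D{\left(-2,13 \right)}\right) G = \left(-10 + \left(13 + 2 \left(-2\right)\right)\right) \left(-89\right) = \left(-10 + \left(13 - 4\right)\right) \left(-89\right) = \left(-10 + 9\right) \left(-89\right) = \left(-1\right) \left(-89\right) = 89$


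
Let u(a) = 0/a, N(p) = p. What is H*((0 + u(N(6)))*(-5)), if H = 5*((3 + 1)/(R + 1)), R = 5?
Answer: 0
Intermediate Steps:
u(a) = 0
H = 10/3 (H = 5*((3 + 1)/(5 + 1)) = 5*(4/6) = 5*(4*(1/6)) = 5*(2/3) = 10/3 ≈ 3.3333)
H*((0 + u(N(6)))*(-5)) = 10*((0 + 0)*(-5))/3 = 10*(0*(-5))/3 = (10/3)*0 = 0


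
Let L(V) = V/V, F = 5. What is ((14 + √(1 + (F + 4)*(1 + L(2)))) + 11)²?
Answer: (25 + √19)² ≈ 861.95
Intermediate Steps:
L(V) = 1
((14 + √(1 + (F + 4)*(1 + L(2)))) + 11)² = ((14 + √(1 + (5 + 4)*(1 + 1))) + 11)² = ((14 + √(1 + 9*2)) + 11)² = ((14 + √(1 + 18)) + 11)² = ((14 + √19) + 11)² = (25 + √19)²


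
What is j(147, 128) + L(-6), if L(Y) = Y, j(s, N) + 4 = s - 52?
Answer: 85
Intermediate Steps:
j(s, N) = -56 + s (j(s, N) = -4 + (s - 52) = -4 + (-52 + s) = -56 + s)
j(147, 128) + L(-6) = (-56 + 147) - 6 = 91 - 6 = 85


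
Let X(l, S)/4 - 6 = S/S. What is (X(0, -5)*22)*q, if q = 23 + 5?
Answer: 17248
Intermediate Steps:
q = 28
X(l, S) = 28 (X(l, S) = 24 + 4*(S/S) = 24 + 4*1 = 24 + 4 = 28)
(X(0, -5)*22)*q = (28*22)*28 = 616*28 = 17248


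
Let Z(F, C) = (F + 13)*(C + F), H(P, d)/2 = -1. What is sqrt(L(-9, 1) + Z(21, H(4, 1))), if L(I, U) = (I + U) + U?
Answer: 3*sqrt(71) ≈ 25.278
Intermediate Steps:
H(P, d) = -2 (H(P, d) = 2*(-1) = -2)
L(I, U) = I + 2*U
Z(F, C) = (13 + F)*(C + F)
sqrt(L(-9, 1) + Z(21, H(4, 1))) = sqrt((-9 + 2*1) + (21**2 + 13*(-2) + 13*21 - 2*21)) = sqrt((-9 + 2) + (441 - 26 + 273 - 42)) = sqrt(-7 + 646) = sqrt(639) = 3*sqrt(71)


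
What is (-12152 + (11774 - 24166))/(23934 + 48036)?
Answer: -12272/35985 ≈ -0.34103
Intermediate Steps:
(-12152 + (11774 - 24166))/(23934 + 48036) = (-12152 - 12392)/71970 = -24544*1/71970 = -12272/35985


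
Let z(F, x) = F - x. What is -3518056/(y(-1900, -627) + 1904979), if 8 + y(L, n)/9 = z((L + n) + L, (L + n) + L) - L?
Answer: -3518056/1922007 ≈ -1.8304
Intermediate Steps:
y(L, n) = -72 - 9*L (y(L, n) = -72 + 9*((((L + n) + L) - ((L + n) + L)) - L) = -72 + 9*(((n + 2*L) - (n + 2*L)) - L) = -72 + 9*(((n + 2*L) + (-n - 2*L)) - L) = -72 + 9*(0 - L) = -72 + 9*(-L) = -72 - 9*L)
-3518056/(y(-1900, -627) + 1904979) = -3518056/((-72 - 9*(-1900)) + 1904979) = -3518056/((-72 + 17100) + 1904979) = -3518056/(17028 + 1904979) = -3518056/1922007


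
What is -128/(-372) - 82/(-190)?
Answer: 6853/8835 ≈ 0.77567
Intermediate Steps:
-128/(-372) - 82/(-190) = -128*(-1/372) - 82*(-1/190) = 32/93 + 41/95 = 6853/8835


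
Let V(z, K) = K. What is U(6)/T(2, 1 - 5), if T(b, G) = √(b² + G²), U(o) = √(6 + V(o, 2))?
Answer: √10/5 ≈ 0.63246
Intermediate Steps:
U(o) = 2*√2 (U(o) = √(6 + 2) = √8 = 2*√2)
T(b, G) = √(G² + b²)
U(6)/T(2, 1 - 5) = (2*√2)/(√((1 - 5)² + 2²)) = (2*√2)/(√((-4)² + 4)) = (2*√2)/(√(16 + 4)) = (2*√2)/(√20) = (2*√2)/((2*√5)) = (2*√2)*(√5/10) = √10/5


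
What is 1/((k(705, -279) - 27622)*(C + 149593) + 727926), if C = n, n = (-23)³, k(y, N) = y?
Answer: -1/3698367716 ≈ -2.7039e-10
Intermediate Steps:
n = -12167
C = -12167
1/((k(705, -279) - 27622)*(C + 149593) + 727926) = 1/((705 - 27622)*(-12167 + 149593) + 727926) = 1/(-26917*137426 + 727926) = 1/(-3699095642 + 727926) = 1/(-3698367716) = -1/3698367716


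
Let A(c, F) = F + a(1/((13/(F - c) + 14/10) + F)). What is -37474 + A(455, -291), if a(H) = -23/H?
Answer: -116017171/3730 ≈ -31104.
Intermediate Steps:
A(c, F) = -161/5 - 299/(F - c) - 22*F (A(c, F) = F - (161/5 + 23*F + 299/(F - c)) = F - 23*(7/5 + F + 13/(F - c)) = F + (-161/5 - 299/(F - c) - 23*F) = -161/5 - 299/(F - c) - 22*F)
-37474 + A(455, -291) = -37474 + (-299 - 291*(-291 - 1*455) - 23*(7 + 5*(-291))*(-291 - 1*455)/5)/(-291 - 1*455) = -37474 + (-299 - 291*(-291 - 455) - 23*(7 - 1455)*(-291 - 455)/5)/(-291 - 455) = -37474 + (-299 - 291*(-746) - 23/5*(-1448)*(-746))/(-746) = -37474 - (-299 + 217086 - 24844784/5)/746 = -37474 - 1/746*(-23760849/5) = -37474 + 23760849/3730 = -116017171/3730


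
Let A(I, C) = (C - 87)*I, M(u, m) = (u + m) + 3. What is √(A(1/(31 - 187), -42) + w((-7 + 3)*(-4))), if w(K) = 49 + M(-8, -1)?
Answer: √29627/26 ≈ 6.6202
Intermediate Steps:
M(u, m) = 3 + m + u (M(u, m) = (m + u) + 3 = 3 + m + u)
w(K) = 43 (w(K) = 49 + (3 - 1 - 8) = 49 - 6 = 43)
A(I, C) = I*(-87 + C) (A(I, C) = (-87 + C)*I = I*(-87 + C))
√(A(1/(31 - 187), -42) + w((-7 + 3)*(-4))) = √((-87 - 42)/(31 - 187) + 43) = √(-129/(-156) + 43) = √(-1/156*(-129) + 43) = √(43/52 + 43) = √(2279/52) = √29627/26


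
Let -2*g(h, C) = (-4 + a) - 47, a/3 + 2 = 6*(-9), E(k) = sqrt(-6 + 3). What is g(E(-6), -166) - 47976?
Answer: -95733/2 ≈ -47867.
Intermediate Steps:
E(k) = I*sqrt(3) (E(k) = sqrt(-3) = I*sqrt(3))
a = -168 (a = -6 + 3*(6*(-9)) = -6 + 3*(-54) = -6 - 162 = -168)
g(h, C) = 219/2 (g(h, C) = -((-4 - 168) - 47)/2 = -(-172 - 47)/2 = -1/2*(-219) = 219/2)
g(E(-6), -166) - 47976 = 219/2 - 47976 = -95733/2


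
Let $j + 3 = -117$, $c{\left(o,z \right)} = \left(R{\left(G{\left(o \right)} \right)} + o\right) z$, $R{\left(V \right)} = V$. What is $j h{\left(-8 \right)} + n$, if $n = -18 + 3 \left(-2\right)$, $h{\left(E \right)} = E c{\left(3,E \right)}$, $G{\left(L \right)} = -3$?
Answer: $-24$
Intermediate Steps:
$c{\left(o,z \right)} = z \left(-3 + o\right)$ ($c{\left(o,z \right)} = \left(-3 + o\right) z = z \left(-3 + o\right)$)
$h{\left(E \right)} = 0$ ($h{\left(E \right)} = E E \left(-3 + 3\right) = E E 0 = E 0 = 0$)
$j = -120$ ($j = -3 - 117 = -120$)
$n = -24$ ($n = -18 - 6 = -24$)
$j h{\left(-8 \right)} + n = \left(-120\right) 0 - 24 = 0 - 24 = -24$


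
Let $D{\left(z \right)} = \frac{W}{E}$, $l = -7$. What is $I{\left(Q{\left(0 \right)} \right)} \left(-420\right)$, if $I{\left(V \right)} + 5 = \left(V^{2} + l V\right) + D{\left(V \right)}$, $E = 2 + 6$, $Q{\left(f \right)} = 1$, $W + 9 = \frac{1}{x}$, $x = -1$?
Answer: $5145$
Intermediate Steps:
$W = -10$ ($W = -9 + \frac{1}{-1} = -9 - 1 = -10$)
$E = 8$
$D{\left(z \right)} = - \frac{5}{4}$ ($D{\left(z \right)} = - \frac{10}{8} = \left(-10\right) \frac{1}{8} = - \frac{5}{4}$)
$I{\left(V \right)} = - \frac{25}{4} + V^{2} - 7 V$ ($I{\left(V \right)} = -5 - \left(\frac{5}{4} - V^{2} + 7 V\right) = - \frac{25}{4} + V^{2} - 7 V$)
$I{\left(Q{\left(0 \right)} \right)} \left(-420\right) = \left(- \frac{25}{4} + 1^{2} - 7\right) \left(-420\right) = \left(- \frac{25}{4} + 1 - 7\right) \left(-420\right) = \left(- \frac{49}{4}\right) \left(-420\right) = 5145$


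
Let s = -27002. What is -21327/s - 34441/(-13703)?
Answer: 1222219763/370008406 ≈ 3.3032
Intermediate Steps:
-21327/s - 34441/(-13703) = -21327/(-27002) - 34441/(-13703) = -21327*(-1/27002) - 34441*(-1/13703) = 21327/27002 + 34441/13703 = 1222219763/370008406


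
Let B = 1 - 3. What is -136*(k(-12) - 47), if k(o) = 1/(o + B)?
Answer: 44812/7 ≈ 6401.7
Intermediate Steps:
B = -2
k(o) = 1/(-2 + o) (k(o) = 1/(o - 2) = 1/(-2 + o))
-136*(k(-12) - 47) = -136*(1/(-2 - 12) - 47) = -136*(1/(-14) - 47) = -136*(-1/14 - 47) = -136*(-659/14) = 44812/7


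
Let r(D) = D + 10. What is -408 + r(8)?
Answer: -390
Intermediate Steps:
r(D) = 10 + D
-408 + r(8) = -408 + (10 + 8) = -408 + 18 = -390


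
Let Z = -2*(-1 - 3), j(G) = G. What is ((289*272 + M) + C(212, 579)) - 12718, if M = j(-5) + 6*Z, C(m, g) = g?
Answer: 66512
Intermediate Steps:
Z = 8 (Z = -2*(-4) = 8)
M = 43 (M = -5 + 6*8 = -5 + 48 = 43)
((289*272 + M) + C(212, 579)) - 12718 = ((289*272 + 43) + 579) - 12718 = ((78608 + 43) + 579) - 12718 = (78651 + 579) - 12718 = 79230 - 12718 = 66512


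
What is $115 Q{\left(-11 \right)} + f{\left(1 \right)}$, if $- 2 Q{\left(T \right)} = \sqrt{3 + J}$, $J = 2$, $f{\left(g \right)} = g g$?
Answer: $1 - \frac{115 \sqrt{5}}{2} \approx -127.57$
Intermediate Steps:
$f{\left(g \right)} = g^{2}$
$Q{\left(T \right)} = - \frac{\sqrt{5}}{2}$ ($Q{\left(T \right)} = - \frac{\sqrt{3 + 2}}{2} = - \frac{\sqrt{5}}{2}$)
$115 Q{\left(-11 \right)} + f{\left(1 \right)} = 115 \left(- \frac{\sqrt{5}}{2}\right) + 1^{2} = - \frac{115 \sqrt{5}}{2} + 1 = 1 - \frac{115 \sqrt{5}}{2}$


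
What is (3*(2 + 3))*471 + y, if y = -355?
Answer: 6710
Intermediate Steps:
(3*(2 + 3))*471 + y = (3*(2 + 3))*471 - 355 = (3*5)*471 - 355 = 15*471 - 355 = 7065 - 355 = 6710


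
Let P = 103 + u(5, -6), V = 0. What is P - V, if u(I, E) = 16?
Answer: 119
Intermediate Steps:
P = 119 (P = 103 + 16 = 119)
P - V = 119 - 1*0 = 119 + 0 = 119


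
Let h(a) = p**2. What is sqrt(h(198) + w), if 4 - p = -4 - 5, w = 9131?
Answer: 10*sqrt(93) ≈ 96.437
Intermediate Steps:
p = 13 (p = 4 - (-4 - 5) = 4 - 1*(-9) = 4 + 9 = 13)
h(a) = 169 (h(a) = 13**2 = 169)
sqrt(h(198) + w) = sqrt(169 + 9131) = sqrt(9300) = 10*sqrt(93)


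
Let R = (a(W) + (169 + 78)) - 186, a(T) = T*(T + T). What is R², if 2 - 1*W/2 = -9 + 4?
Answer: 205209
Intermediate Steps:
W = 14 (W = 4 - 2*(-9 + 4) = 4 - 2*(-5) = 4 + 10 = 14)
a(T) = 2*T² (a(T) = T*(2*T) = 2*T²)
R = 453 (R = (2*14² + (169 + 78)) - 186 = (2*196 + 247) - 186 = (392 + 247) - 186 = 639 - 186 = 453)
R² = 453² = 205209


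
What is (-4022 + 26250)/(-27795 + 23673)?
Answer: -11114/2061 ≈ -5.3925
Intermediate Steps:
(-4022 + 26250)/(-27795 + 23673) = 22228/(-4122) = 22228*(-1/4122) = -11114/2061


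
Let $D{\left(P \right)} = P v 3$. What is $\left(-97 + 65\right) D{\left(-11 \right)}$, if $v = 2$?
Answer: $2112$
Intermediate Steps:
$D{\left(P \right)} = 6 P$ ($D{\left(P \right)} = P 2 \cdot 3 = 2 P 3 = 6 P$)
$\left(-97 + 65\right) D{\left(-11 \right)} = \left(-97 + 65\right) 6 \left(-11\right) = \left(-32\right) \left(-66\right) = 2112$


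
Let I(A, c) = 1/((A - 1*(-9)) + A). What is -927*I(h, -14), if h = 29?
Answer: -927/67 ≈ -13.836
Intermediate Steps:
I(A, c) = 1/(9 + 2*A) (I(A, c) = 1/((A + 9) + A) = 1/((9 + A) + A) = 1/(9 + 2*A))
-927*I(h, -14) = -927/(9 + 2*29) = -927/(9 + 58) = -927/67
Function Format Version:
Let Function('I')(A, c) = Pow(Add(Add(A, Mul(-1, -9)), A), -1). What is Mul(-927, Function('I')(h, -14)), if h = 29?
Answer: Rational(-927, 67) ≈ -13.836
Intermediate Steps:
Function('I')(A, c) = Pow(Add(9, Mul(2, A)), -1) (Function('I')(A, c) = Pow(Add(Add(A, 9), A), -1) = Pow(Add(Add(9, A), A), -1) = Pow(Add(9, Mul(2, A)), -1))
Mul(-927, Function('I')(h, -14)) = Mul(-927, Pow(Add(9, Mul(2, 29)), -1)) = Mul(-927, Pow(Add(9, 58), -1)) = Mul(-927, Pow(67, -1)) = Mul(-927, Rational(1, 67)) = Rational(-927, 67)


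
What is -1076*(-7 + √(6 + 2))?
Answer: 7532 - 2152*√2 ≈ 4488.6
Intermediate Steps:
-1076*(-7 + √(6 + 2)) = -1076*(-7 + √8) = -1076*(-7 + 2*√2) = 7532 - 2152*√2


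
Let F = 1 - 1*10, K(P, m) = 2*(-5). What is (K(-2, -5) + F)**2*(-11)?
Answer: -3971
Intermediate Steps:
K(P, m) = -10
F = -9 (F = 1 - 10 = -9)
(K(-2, -5) + F)**2*(-11) = (-10 - 9)**2*(-11) = (-19)**2*(-11) = 361*(-11) = -3971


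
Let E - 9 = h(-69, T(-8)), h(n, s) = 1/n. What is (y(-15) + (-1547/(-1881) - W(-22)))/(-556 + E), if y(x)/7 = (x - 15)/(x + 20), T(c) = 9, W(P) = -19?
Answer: 239867/5916372 ≈ 0.040543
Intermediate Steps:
y(x) = 7*(-15 + x)/(20 + x) (y(x) = 7*((x - 15)/(x + 20)) = 7*((-15 + x)/(20 + x)) = 7*(-15 + x)/(20 + x))
E = 620/69 (E = 9 + 1/(-69) = 9 - 1/69 = 620/69 ≈ 8.9855)
(y(-15) + (-1547/(-1881) - W(-22)))/(-556 + E) = (7*(-15 - 15)/(20 - 15) + (-1547/(-1881) - 1*(-19)))/(-556 + 620/69) = (7*(-30)/5 + (-1547*(-1/1881) + 19))/(-37744/69) = (7*(⅕)*(-30) + (1547/1881 + 19))*(-69/37744) = (-42 + 37286/1881)*(-69/37744) = -41716/1881*(-69/37744) = 239867/5916372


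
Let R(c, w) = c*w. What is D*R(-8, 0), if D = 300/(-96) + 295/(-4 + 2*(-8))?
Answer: 0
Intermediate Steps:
D = -143/8 (D = 300*(-1/96) + 295/(-4 - 16) = -25/8 + 295/(-20) = -25/8 + 295*(-1/20) = -25/8 - 59/4 = -143/8 ≈ -17.875)
D*R(-8, 0) = -(-143)*0 = -143/8*0 = 0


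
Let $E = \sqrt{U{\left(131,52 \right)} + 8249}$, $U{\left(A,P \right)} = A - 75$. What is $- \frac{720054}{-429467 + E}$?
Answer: $\frac{17179968401}{10246771988} + \frac{40003 \sqrt{8305}}{10246771988} \approx 1.677$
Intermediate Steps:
$U{\left(A,P \right)} = -75 + A$
$E = \sqrt{8305}$ ($E = \sqrt{\left(-75 + 131\right) + 8249} = \sqrt{56 + 8249} = \sqrt{8305} \approx 91.132$)
$- \frac{720054}{-429467 + E} = - \frac{720054}{-429467 + \sqrt{8305}}$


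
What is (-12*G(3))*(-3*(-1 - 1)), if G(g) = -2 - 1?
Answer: 216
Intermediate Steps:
G(g) = -3
(-12*G(3))*(-3*(-1 - 1)) = (-12*(-3))*(-3*(-1 - 1)) = 36*(-3*(-2)) = 36*6 = 216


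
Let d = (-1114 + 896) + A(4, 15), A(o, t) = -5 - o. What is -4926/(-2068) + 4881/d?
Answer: -4487853/234718 ≈ -19.120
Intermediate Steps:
d = -227 (d = (-1114 + 896) + (-5 - 1*4) = -218 + (-5 - 4) = -218 - 9 = -227)
-4926/(-2068) + 4881/d = -4926/(-2068) + 4881/(-227) = -4926*(-1/2068) + 4881*(-1/227) = 2463/1034 - 4881/227 = -4487853/234718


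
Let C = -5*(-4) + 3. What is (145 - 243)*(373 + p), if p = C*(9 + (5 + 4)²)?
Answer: -239414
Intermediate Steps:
C = 23 (C = 20 + 3 = 23)
p = 2070 (p = 23*(9 + (5 + 4)²) = 23*(9 + 9²) = 23*(9 + 81) = 23*90 = 2070)
(145 - 243)*(373 + p) = (145 - 243)*(373 + 2070) = -98*2443 = -239414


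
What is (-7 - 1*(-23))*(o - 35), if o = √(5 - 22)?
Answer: -560 + 16*I*√17 ≈ -560.0 + 65.97*I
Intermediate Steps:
o = I*√17 (o = √(-17) = I*√17 ≈ 4.1231*I)
(-7 - 1*(-23))*(o - 35) = (-7 - 1*(-23))*(I*√17 - 35) = (-7 + 23)*(-35 + I*√17) = 16*(-35 + I*√17) = -560 + 16*I*√17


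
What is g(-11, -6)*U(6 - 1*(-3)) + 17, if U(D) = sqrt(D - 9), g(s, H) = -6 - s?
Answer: 17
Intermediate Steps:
U(D) = sqrt(-9 + D)
g(-11, -6)*U(6 - 1*(-3)) + 17 = (-6 - 1*(-11))*sqrt(-9 + (6 - 1*(-3))) + 17 = (-6 + 11)*sqrt(-9 + (6 + 3)) + 17 = 5*sqrt(-9 + 9) + 17 = 5*sqrt(0) + 17 = 5*0 + 17 = 0 + 17 = 17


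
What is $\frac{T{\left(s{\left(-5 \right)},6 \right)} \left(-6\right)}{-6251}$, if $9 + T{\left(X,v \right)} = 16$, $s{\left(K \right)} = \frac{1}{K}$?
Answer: $\frac{6}{893} \approx 0.0067189$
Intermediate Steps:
$T{\left(X,v \right)} = 7$ ($T{\left(X,v \right)} = -9 + 16 = 7$)
$\frac{T{\left(s{\left(-5 \right)},6 \right)} \left(-6\right)}{-6251} = \frac{7 \left(-6\right)}{-6251} = \left(-42\right) \left(- \frac{1}{6251}\right) = \frac{6}{893}$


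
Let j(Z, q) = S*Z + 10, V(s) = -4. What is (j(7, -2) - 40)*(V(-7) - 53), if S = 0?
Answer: 1710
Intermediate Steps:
j(Z, q) = 10 (j(Z, q) = 0*Z + 10 = 0 + 10 = 10)
(j(7, -2) - 40)*(V(-7) - 53) = (10 - 40)*(-4 - 53) = -30*(-57) = 1710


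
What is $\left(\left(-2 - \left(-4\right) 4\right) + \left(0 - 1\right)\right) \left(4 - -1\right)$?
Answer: $65$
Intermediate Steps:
$\left(\left(-2 - \left(-4\right) 4\right) + \left(0 - 1\right)\right) \left(4 - -1\right) = \left(\left(-2 - -16\right) + \left(0 - 1\right)\right) \left(4 + 1\right) = \left(\left(-2 + 16\right) - 1\right) 5 = \left(14 - 1\right) 5 = 13 \cdot 5 = 65$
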